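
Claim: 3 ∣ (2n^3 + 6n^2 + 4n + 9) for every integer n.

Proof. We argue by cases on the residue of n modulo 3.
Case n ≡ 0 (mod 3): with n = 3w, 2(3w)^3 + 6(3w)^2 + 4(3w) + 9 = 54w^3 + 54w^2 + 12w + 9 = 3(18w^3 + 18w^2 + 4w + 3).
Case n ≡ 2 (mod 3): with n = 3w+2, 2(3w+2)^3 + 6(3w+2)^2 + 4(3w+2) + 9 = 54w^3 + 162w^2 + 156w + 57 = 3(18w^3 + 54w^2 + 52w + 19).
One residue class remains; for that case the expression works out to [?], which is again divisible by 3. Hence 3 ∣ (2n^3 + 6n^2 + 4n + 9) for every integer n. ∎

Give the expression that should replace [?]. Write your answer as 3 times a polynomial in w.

Only n ≡ 1 (mod 3) is unaccounted for. Put n = 3w+1:
2(3w+1)^3 + 6(3w+1)^2 + 4(3w+1) + 9 expands to 54w^3 + 108w^2 + 66w + 21,
and factoring out 3 leaves 3(18w^3 + 36w^2 + 22w + 7).

3(18w^3 + 36w^2 + 22w + 7)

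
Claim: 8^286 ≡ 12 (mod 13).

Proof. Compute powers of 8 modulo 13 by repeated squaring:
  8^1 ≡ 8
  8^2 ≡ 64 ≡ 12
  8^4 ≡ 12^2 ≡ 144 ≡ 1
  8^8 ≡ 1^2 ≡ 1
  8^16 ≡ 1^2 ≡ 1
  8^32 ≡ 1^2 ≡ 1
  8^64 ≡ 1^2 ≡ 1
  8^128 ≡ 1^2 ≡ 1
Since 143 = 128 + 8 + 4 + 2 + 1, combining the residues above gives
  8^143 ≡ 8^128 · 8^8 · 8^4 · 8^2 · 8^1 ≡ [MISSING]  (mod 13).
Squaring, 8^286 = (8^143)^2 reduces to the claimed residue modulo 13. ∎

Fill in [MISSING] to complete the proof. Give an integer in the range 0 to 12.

8^128 · 8^8 · 8^4 · 8^2 · 8^1 ≡ 1 · 1 · 1 · 12 · 8 = 96.
96 mod 13 = 5, so 8^143 ≡ 5 (mod 13).

5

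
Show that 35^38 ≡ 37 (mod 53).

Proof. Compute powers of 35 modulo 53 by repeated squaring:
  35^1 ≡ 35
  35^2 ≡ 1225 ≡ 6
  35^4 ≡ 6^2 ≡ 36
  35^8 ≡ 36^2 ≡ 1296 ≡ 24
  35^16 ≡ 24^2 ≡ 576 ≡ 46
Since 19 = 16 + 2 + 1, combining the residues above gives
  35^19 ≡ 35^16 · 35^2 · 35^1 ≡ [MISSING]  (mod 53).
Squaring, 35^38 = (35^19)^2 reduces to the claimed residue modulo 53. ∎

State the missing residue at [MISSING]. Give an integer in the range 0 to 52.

14

35^16 · 35^2 · 35^1 ≡ 46 · 6 · 35 = 9660.
9660 mod 53 = 14, so 35^19 ≡ 14 (mod 53).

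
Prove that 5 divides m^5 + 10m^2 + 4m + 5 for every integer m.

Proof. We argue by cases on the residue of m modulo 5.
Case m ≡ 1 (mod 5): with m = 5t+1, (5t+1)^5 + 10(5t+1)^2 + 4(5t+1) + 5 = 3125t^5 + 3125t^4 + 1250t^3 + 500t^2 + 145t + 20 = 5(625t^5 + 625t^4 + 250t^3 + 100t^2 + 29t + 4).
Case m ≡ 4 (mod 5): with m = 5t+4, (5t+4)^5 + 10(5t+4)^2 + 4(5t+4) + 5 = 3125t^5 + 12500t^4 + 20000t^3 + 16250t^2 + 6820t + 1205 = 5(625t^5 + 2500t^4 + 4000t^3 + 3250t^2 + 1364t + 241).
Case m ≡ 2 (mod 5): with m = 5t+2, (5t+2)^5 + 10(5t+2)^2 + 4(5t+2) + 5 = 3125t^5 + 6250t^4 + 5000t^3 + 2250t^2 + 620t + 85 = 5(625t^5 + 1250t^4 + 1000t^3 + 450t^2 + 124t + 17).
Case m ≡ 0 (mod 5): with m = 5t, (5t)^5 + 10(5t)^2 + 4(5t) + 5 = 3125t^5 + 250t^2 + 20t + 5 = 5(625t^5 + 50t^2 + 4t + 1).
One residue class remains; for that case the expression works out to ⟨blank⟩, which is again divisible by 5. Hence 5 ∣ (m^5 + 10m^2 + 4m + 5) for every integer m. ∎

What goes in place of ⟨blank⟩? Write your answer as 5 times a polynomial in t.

Only m ≡ 3 (mod 5) is unaccounted for. Put m = 5t+3:
(5t+3)^5 + 10(5t+3)^2 + 4(5t+3) + 5 expands to 3125t^5 + 9375t^4 + 11250t^3 + 7000t^2 + 2345t + 350,
and factoring out 5 leaves 5(625t^5 + 1875t^4 + 2250t^3 + 1400t^2 + 469t + 70).

5(625t^5 + 1875t^4 + 2250t^3 + 1400t^2 + 469t + 70)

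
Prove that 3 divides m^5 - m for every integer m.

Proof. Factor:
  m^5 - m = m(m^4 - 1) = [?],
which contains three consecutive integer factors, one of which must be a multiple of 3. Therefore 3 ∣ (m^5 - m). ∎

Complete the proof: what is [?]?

m^4 - 1 = (m^2 - 1)(m^2 + 1), and m^2 - 1 = (m-1)(m+1).
So m(m^4 - 1) = (m - 1)m(m + 1)(m^2 + 1).

(m - 1)m(m + 1)(m^2 + 1)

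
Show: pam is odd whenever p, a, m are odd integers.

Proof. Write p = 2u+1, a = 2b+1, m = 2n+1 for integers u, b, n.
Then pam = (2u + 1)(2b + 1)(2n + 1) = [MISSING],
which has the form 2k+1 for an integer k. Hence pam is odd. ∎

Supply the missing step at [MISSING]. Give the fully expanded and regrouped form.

(2u + 1)(2b + 1)(2n + 1) = 8bnu + 4bn + 4bu + 2b + 4nu + 2n + 2u + 1
= 2(4bnu + 2bn + 2bu + b + 2nu + n + u) + 1.
Since 4bnu + 2bn + 2bu + b + 2nu + n + u is an integer, the product is of the form 2k+1 for an integer k.

2(4bnu + 2bn + 2bu + b + 2nu + n + u) + 1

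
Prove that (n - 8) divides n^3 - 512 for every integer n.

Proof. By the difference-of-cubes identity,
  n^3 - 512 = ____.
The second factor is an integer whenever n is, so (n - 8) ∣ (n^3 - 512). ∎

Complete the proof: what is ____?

a^3 - b^3 = (a - b)(a^2 + ab + b^2). With a = n, b = 8:
n^3 - 512 = (n - 8)(n^2 + 8n + 64).

(n - 8)(n^2 + 8n + 64)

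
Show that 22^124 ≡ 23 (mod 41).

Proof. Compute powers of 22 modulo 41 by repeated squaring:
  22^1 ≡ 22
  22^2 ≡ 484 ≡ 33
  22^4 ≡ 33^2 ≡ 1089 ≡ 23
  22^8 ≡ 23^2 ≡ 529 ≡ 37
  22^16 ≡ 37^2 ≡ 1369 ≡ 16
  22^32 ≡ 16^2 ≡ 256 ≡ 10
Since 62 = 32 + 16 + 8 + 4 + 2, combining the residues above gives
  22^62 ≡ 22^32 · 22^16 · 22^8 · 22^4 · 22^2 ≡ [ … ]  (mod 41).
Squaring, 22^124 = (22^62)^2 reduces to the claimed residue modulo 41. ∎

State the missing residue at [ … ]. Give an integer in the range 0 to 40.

22^32 · 22^16 · 22^8 · 22^4 · 22^2 ≡ 10 · 16 · 37 · 23 · 33 = 4493280.
4493280 mod 41 = 8, so 22^62 ≡ 8 (mod 41).

8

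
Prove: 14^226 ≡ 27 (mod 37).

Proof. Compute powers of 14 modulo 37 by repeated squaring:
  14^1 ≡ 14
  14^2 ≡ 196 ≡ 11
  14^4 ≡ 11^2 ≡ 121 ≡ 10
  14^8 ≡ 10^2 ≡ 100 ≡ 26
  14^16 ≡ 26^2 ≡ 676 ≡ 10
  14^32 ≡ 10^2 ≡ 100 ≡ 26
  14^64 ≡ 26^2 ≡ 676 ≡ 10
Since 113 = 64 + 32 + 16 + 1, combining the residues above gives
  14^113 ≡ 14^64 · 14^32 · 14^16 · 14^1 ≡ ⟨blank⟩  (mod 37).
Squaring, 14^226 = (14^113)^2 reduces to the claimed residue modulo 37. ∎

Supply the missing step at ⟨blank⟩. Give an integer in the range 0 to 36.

14^64 · 14^32 · 14^16 · 14^1 ≡ 10 · 26 · 10 · 14 = 36400.
36400 mod 37 = 29, so 14^113 ≡ 29 (mod 37).

29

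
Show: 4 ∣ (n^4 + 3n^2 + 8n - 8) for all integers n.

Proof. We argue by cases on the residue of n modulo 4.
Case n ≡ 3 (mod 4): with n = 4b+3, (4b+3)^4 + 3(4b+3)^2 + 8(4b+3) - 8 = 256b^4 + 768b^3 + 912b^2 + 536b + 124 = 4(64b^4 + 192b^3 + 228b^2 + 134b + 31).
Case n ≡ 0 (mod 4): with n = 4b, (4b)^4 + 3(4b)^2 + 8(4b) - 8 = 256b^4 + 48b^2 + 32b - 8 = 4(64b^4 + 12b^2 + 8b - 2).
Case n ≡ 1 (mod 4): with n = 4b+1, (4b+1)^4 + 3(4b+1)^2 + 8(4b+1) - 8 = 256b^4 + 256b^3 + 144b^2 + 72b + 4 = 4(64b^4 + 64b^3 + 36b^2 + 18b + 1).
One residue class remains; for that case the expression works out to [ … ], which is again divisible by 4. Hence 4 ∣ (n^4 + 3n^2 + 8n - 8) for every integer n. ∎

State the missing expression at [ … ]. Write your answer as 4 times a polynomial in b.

The residues treated are {3, 0, 1}, so the missing case is n ≡ 2 (mod 4); write n = 4b+2.
Then (4b+2)^4 + 3(4b+2)^2 + 8(4b+2) - 8 = 256b^4 + 512b^3 + 432b^2 + 208b + 36 = 4(64b^4 + 128b^3 + 108b^2 + 52b + 9).

4(64b^4 + 128b^3 + 108b^2 + 52b + 9)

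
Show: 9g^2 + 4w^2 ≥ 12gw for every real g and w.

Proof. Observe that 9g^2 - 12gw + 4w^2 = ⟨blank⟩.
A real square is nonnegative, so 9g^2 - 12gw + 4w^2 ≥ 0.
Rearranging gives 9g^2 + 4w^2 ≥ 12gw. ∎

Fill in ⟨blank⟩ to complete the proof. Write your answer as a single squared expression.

(3g - 2w)^2

The leading and trailing coefficients are 3^2 and 2^2, and 12 = 2·3·2, so the trinomial is (3g - 2w)^2.
Hence 9g^2 - 12gw + 4w^2 ≥ 0.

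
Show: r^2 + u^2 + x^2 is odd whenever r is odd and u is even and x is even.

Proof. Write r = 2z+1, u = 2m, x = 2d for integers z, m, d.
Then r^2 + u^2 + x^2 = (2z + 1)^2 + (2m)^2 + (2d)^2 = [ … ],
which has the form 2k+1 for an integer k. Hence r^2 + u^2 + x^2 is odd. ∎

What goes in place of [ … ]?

(2z + 1)^2 + (2m)^2 + (2d)^2 = 4d^2 + 4m^2 + 4z^2 + 4z + 1
= 2(2d^2 + 2m^2 + 2z^2 + 2z) + 1.
Since 2d^2 + 2m^2 + 2z^2 + 2z is an integer, the sum of squares is of the form 2k+1 for an integer k.

2(2d^2 + 2m^2 + 2z^2 + 2z) + 1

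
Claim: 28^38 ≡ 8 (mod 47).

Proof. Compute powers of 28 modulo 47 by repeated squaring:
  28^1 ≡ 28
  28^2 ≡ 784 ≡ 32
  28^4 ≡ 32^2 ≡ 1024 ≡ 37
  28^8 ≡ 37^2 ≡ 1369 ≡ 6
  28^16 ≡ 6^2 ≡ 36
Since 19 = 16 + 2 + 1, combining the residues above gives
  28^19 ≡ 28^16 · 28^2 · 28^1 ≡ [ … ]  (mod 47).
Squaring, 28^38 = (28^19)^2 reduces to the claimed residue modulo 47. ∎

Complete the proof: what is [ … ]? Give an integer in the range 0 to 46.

14

Multiply the listed residues: 36 · 32 · 28 = 1152 → 32256.
Reducing modulo 47: 32256 = 686·47 + 14, so 28^19 ≡ 14.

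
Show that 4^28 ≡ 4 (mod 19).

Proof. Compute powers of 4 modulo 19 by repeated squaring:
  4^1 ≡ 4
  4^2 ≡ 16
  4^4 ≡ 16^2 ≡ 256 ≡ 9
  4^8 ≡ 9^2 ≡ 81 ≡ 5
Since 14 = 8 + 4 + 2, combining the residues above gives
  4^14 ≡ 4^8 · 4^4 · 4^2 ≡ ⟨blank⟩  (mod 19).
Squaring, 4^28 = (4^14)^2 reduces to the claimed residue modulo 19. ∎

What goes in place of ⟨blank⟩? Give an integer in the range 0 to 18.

17

Multiply the listed residues: 5 · 9 · 16 = 45 → 720.
Reducing modulo 19: 720 = 37·19 + 17, so 4^14 ≡ 17.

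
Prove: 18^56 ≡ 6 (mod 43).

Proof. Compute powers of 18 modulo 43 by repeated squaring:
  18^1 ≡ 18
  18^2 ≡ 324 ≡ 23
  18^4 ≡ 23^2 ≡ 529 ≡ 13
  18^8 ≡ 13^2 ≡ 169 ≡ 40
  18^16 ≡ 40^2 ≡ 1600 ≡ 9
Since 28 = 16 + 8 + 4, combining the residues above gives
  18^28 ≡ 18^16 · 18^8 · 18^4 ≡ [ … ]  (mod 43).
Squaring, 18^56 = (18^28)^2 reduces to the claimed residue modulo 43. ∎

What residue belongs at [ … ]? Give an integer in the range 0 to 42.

18^16 · 18^8 · 18^4 ≡ 9 · 40 · 13 = 4680.
4680 mod 43 = 36, so 18^28 ≡ 36 (mod 43).

36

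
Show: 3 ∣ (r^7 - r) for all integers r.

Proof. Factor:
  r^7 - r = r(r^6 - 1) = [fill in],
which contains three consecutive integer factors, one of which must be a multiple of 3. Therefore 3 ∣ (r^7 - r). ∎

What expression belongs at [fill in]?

r^6 - 1 = (r^2 - 1)(r^4 + r^2 + 1), and r^2 - 1 = (r-1)(r+1).
So r(r^6 - 1) = (r - 1)r(r + 1)(r^4 + r^2 + 1).

(r - 1)r(r + 1)(r^4 + r^2 + 1)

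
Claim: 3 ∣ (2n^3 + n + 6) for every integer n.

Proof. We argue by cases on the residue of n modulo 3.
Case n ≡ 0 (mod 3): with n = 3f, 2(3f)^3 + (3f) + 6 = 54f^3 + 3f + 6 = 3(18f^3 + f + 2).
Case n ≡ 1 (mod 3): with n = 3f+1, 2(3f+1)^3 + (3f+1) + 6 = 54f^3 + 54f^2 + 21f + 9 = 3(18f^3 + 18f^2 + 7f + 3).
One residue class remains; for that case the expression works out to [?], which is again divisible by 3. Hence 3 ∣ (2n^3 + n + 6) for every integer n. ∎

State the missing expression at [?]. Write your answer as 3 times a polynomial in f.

The residues treated are {0, 1}, so the missing case is n ≡ 2 (mod 3); write n = 3f+2.
Then 2(3f+2)^3 + (3f+2) + 6 = 54f^3 + 108f^2 + 75f + 24 = 3(18f^3 + 36f^2 + 25f + 8).

3(18f^3 + 36f^2 + 25f + 8)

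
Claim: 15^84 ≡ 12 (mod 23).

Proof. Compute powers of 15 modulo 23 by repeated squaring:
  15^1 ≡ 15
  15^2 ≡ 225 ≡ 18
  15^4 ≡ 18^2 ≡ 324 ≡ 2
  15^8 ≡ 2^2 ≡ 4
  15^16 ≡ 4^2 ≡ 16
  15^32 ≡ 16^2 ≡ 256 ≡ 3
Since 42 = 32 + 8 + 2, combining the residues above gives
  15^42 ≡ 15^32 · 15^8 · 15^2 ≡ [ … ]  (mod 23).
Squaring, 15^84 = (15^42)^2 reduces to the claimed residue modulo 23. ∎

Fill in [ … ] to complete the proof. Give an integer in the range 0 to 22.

15^32 · 15^8 · 15^2 ≡ 3 · 4 · 18 = 216.
216 mod 23 = 9, so 15^42 ≡ 9 (mod 23).

9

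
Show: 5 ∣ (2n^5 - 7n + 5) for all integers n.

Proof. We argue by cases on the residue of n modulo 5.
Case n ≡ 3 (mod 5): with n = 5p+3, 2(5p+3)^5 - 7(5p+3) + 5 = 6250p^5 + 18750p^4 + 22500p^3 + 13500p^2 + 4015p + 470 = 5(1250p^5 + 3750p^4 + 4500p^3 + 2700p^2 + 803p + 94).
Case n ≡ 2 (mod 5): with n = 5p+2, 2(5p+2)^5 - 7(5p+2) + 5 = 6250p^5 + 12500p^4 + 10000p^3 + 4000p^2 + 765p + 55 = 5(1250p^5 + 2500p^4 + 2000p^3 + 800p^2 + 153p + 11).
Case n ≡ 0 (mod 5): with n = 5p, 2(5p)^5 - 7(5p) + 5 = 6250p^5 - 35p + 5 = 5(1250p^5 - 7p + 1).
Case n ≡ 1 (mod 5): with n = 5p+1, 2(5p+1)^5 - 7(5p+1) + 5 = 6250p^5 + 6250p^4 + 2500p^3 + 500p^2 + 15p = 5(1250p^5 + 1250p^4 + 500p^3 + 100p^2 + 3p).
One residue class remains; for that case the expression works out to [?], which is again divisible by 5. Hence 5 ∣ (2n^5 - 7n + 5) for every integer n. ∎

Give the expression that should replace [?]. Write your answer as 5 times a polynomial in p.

5(1250p^5 + 5000p^4 + 8000p^3 + 6400p^2 + 2553p + 405)

The residues treated are {3, 2, 0, 1}, so the missing case is n ≡ 4 (mod 5); write n = 5p+4.
Then 2(5p+4)^5 - 7(5p+4) + 5 = 6250p^5 + 25000p^4 + 40000p^3 + 32000p^2 + 12765p + 2025 = 5(1250p^5 + 5000p^4 + 8000p^3 + 6400p^2 + 2553p + 405).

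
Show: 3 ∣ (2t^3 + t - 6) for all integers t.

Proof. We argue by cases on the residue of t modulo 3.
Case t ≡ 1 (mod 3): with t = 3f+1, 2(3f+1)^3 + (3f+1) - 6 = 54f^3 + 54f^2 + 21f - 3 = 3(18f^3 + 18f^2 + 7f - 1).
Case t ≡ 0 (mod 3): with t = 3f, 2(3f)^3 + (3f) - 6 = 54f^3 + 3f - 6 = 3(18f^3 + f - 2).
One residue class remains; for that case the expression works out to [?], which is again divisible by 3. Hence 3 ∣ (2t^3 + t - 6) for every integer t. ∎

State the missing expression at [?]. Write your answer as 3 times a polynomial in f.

3(18f^3 + 36f^2 + 25f + 4)

The residues treated are {1, 0}, so the missing case is t ≡ 2 (mod 3); write t = 3f+2.
Then 2(3f+2)^3 + (3f+2) - 6 = 54f^3 + 108f^2 + 75f + 12 = 3(18f^3 + 36f^2 + 25f + 4).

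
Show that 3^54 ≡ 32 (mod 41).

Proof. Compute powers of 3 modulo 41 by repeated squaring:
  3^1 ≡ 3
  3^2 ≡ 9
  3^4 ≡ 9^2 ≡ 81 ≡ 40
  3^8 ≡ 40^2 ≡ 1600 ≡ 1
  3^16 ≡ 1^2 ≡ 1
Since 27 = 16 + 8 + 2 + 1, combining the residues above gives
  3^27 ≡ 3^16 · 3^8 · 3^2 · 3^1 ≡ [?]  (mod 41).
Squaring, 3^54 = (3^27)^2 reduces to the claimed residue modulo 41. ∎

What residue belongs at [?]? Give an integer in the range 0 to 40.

27

Multiply the listed residues: 1 · 1 · 9 · 3 = 1 → 9 → 27.
Reducing modulo 41: 27 = 0·41 + 27, so 3^27 ≡ 27.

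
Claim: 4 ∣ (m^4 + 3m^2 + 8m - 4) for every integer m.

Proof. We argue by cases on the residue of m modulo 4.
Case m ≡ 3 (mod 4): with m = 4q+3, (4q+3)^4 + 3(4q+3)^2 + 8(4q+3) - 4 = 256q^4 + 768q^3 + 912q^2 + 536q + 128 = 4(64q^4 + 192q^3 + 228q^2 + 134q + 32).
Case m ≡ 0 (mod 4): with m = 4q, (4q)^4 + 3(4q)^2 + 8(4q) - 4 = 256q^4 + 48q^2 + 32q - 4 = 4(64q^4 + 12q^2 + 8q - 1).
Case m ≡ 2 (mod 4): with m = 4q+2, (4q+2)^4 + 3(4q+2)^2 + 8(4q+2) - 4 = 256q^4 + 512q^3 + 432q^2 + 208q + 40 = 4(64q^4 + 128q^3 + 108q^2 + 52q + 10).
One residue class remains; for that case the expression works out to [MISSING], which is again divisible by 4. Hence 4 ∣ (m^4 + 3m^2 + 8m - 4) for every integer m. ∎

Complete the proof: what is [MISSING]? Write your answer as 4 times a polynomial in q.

4(64q^4 + 64q^3 + 36q^2 + 18q + 2)

The residues treated are {3, 0, 2}, so the missing case is m ≡ 1 (mod 4); write m = 4q+1.
Then (4q+1)^4 + 3(4q+1)^2 + 8(4q+1) - 4 = 256q^4 + 256q^3 + 144q^2 + 72q + 8 = 4(64q^4 + 64q^3 + 36q^2 + 18q + 2).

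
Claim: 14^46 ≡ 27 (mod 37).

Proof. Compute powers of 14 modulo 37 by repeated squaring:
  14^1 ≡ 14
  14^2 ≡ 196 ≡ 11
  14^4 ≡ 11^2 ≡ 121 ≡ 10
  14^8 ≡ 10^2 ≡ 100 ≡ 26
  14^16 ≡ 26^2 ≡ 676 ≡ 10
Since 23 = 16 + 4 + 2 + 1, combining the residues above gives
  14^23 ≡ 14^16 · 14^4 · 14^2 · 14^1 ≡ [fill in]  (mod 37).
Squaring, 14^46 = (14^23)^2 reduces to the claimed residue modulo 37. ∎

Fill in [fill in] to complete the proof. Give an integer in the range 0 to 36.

8

14^16 · 14^4 · 14^2 · 14^1 ≡ 10 · 10 · 11 · 14 = 15400.
15400 mod 37 = 8, so 14^23 ≡ 8 (mod 37).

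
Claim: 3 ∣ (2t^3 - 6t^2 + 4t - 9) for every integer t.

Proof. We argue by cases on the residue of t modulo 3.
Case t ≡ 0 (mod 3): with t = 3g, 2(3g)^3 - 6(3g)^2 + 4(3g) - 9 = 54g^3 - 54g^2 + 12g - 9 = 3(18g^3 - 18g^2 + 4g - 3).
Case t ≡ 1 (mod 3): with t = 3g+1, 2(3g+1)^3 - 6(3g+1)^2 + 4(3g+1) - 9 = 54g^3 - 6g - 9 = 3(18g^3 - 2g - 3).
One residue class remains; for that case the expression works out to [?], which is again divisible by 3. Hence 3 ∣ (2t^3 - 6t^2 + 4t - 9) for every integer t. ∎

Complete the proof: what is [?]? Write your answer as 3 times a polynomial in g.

3(18g^3 + 18g^2 + 4g - 3)

The residues treated are {0, 1}, so the missing case is t ≡ 2 (mod 3); write t = 3g+2.
Then 2(3g+2)^3 - 6(3g+2)^2 + 4(3g+2) - 9 = 54g^3 + 54g^2 + 12g - 9 = 3(18g^3 + 18g^2 + 4g - 3).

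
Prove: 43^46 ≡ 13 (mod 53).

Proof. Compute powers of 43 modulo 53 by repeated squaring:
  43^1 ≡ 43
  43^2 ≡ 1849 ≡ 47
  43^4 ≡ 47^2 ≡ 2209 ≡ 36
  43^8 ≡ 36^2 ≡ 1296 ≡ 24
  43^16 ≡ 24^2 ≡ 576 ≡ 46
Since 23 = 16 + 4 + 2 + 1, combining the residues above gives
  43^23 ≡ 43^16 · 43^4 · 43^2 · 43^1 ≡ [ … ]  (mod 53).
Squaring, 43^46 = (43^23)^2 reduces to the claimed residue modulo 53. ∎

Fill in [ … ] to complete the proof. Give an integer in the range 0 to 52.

38

43^16 · 43^4 · 43^2 · 43^1 ≡ 46 · 36 · 47 · 43 = 3346776.
3346776 mod 53 = 38, so 43^23 ≡ 38 (mod 53).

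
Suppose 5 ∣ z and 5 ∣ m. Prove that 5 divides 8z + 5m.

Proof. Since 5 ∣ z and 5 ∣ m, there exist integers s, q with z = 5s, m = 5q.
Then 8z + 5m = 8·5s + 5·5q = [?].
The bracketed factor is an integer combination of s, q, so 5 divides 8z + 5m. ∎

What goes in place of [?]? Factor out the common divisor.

5(5q + 8s)

Each term has a factor of 5: 8·5s + 5·5q = 5·(5q + 8s).
Since 5q + 8s is an integer, 5 ∣ (8z + 5m).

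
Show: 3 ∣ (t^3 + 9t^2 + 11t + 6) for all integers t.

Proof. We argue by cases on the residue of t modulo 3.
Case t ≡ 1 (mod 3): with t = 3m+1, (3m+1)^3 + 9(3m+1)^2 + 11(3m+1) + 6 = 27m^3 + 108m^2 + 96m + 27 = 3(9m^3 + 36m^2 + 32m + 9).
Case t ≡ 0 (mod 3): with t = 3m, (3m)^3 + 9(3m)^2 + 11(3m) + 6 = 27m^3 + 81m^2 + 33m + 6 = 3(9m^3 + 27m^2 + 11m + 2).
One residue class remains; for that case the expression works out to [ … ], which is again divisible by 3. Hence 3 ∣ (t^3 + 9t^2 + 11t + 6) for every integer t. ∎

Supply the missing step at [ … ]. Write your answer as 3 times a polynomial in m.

3(9m^3 + 45m^2 + 59m + 24)

The residues treated are {1, 0}, so the missing case is t ≡ 2 (mod 3); write t = 3m+2.
Then (3m+2)^3 + 9(3m+2)^2 + 11(3m+2) + 6 = 27m^3 + 135m^2 + 177m + 72 = 3(9m^3 + 45m^2 + 59m + 24).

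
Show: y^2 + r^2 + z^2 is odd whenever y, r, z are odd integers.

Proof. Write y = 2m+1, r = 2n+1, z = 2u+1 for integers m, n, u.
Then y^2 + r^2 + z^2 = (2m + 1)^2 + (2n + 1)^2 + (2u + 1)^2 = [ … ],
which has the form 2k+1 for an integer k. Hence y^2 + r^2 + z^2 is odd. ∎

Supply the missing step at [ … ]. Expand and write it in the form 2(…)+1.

2(2m^2 + 2m + 2n^2 + 2n + 2u^2 + 2u + 1) + 1

(2m + 1)^2 + (2n + 1)^2 + (2u + 1)^2 = 4m^2 + 4m + 4n^2 + 4n + 4u^2 + 4u + 3
= 2(2m^2 + 2m + 2n^2 + 2n + 2u^2 + 2u + 1) + 1.
Since 2m^2 + 2m + 2n^2 + 2n + 2u^2 + 2u + 1 is an integer, the sum of squares is of the form 2k+1 for an integer k.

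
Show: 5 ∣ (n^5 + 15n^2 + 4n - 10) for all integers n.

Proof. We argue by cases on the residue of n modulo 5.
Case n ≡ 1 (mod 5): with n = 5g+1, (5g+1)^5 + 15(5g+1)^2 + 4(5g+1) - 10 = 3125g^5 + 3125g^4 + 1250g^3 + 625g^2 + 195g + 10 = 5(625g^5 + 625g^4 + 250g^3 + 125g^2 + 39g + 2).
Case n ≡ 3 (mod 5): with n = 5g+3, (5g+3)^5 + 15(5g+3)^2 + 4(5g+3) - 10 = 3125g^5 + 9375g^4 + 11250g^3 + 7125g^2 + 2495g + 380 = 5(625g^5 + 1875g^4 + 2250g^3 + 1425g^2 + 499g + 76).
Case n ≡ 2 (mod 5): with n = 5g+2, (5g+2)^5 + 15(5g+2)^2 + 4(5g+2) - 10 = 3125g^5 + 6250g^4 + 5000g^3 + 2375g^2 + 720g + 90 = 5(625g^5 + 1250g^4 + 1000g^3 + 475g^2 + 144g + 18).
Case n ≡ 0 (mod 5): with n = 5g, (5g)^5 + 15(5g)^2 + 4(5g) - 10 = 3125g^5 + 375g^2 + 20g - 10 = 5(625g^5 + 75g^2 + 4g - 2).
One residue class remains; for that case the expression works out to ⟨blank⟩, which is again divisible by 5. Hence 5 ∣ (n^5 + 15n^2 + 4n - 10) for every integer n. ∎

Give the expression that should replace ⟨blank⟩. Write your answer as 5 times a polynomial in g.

5(625g^5 + 2500g^4 + 4000g^3 + 3275g^2 + 1404g + 254)

The residues treated are {1, 3, 2, 0}, so the missing case is n ≡ 4 (mod 5); write n = 5g+4.
Then (5g+4)^5 + 15(5g+4)^2 + 4(5g+4) - 10 = 3125g^5 + 12500g^4 + 20000g^3 + 16375g^2 + 7020g + 1270 = 5(625g^5 + 2500g^4 + 4000g^3 + 3275g^2 + 1404g + 254).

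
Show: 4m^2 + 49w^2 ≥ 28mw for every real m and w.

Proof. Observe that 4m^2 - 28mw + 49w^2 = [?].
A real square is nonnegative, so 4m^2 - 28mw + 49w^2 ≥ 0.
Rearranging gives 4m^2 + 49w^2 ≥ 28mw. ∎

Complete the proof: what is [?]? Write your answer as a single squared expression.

4m^2 - 28mw + 49w^2 is a perfect-square trinomial: the outer terms are (2m)^2 and (7w)^2, and the cross term is -2·2m·7w.
So 4m^2 - 28mw + 49w^2 = (2m - 7w)^2 ≥ 0.

(2m - 7w)^2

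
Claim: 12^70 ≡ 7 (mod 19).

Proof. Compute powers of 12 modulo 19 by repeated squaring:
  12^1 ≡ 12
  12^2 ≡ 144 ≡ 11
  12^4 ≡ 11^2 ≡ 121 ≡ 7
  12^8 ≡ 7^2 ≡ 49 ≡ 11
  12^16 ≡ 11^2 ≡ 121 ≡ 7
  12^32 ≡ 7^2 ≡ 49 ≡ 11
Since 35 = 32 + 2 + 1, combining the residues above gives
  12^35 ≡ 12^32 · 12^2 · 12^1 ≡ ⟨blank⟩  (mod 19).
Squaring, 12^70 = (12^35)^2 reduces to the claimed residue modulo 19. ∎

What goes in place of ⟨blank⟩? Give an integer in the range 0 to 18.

Multiply the listed residues: 11 · 11 · 12 = 121 → 1452.
Reducing modulo 19: 1452 = 76·19 + 8, so 12^35 ≡ 8.

8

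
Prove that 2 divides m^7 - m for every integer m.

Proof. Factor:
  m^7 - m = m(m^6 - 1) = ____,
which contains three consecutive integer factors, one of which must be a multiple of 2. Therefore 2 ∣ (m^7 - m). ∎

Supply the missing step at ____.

m^6 - 1 = (m^2 - 1)(m^4 + m^2 + 1), and m^2 - 1 = (m-1)(m+1).
So m(m^6 - 1) = (m - 1)m(m + 1)(m^4 + m^2 + 1).

(m - 1)m(m + 1)(m^4 + m^2 + 1)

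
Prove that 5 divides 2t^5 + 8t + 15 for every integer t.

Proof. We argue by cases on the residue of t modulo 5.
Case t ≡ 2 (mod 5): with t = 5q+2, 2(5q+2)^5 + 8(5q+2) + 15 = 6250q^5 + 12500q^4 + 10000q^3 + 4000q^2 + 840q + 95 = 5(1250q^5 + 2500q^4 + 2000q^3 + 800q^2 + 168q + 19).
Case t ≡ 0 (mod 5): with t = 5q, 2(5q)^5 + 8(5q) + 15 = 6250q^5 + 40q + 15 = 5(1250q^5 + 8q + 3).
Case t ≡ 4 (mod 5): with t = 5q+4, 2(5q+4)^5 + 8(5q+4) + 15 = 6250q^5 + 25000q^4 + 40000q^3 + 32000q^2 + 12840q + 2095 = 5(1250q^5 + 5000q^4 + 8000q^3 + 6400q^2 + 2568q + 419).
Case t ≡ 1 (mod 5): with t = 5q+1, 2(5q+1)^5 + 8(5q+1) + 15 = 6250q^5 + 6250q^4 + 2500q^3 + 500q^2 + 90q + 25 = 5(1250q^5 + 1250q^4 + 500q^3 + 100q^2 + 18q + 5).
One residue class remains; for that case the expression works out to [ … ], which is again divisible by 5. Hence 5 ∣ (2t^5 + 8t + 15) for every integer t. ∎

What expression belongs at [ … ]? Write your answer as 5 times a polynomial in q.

5(1250q^5 + 3750q^4 + 4500q^3 + 2700q^2 + 818q + 105)

Only t ≡ 3 (mod 5) is unaccounted for. Put t = 5q+3:
2(5q+3)^5 + 8(5q+3) + 15 expands to 6250q^5 + 18750q^4 + 22500q^3 + 13500q^2 + 4090q + 525,
and factoring out 5 leaves 5(1250q^5 + 3750q^4 + 4500q^3 + 2700q^2 + 818q + 105).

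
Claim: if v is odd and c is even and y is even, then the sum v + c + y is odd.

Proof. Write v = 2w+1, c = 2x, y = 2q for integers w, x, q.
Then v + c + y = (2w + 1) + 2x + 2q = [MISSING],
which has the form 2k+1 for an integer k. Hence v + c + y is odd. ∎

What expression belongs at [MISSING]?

2(q + w + x) + 1

Expanding: (2w + 1) + 2x + 2q = 2q + 2w + 2x + 1.
Every term except the constant is even, so this is 2(q + w + x) + 1,
and q + w + x ∈ ℤ gives the required form.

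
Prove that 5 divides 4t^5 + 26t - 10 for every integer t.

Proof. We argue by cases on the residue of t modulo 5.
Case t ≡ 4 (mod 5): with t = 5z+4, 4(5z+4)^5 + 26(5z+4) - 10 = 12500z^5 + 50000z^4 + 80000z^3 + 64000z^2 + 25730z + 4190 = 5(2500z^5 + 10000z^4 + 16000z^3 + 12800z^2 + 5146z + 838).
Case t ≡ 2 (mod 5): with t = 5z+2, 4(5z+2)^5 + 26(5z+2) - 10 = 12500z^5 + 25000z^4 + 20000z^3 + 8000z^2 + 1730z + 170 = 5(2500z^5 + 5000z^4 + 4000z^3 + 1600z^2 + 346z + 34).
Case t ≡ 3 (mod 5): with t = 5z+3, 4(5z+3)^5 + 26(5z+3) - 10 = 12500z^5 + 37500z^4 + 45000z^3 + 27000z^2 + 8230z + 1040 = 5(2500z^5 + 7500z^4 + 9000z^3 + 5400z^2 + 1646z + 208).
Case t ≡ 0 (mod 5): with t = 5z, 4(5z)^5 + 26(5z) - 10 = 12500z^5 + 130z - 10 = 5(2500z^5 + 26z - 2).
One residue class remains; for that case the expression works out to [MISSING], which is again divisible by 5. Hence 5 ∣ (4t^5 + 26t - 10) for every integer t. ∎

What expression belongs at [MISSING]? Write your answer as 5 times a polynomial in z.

The residues treated are {4, 2, 3, 0}, so the missing case is t ≡ 1 (mod 5); write t = 5z+1.
Then 4(5z+1)^5 + 26(5z+1) - 10 = 12500z^5 + 12500z^4 + 5000z^3 + 1000z^2 + 230z + 20 = 5(2500z^5 + 2500z^4 + 1000z^3 + 200z^2 + 46z + 4).

5(2500z^5 + 2500z^4 + 1000z^3 + 200z^2 + 46z + 4)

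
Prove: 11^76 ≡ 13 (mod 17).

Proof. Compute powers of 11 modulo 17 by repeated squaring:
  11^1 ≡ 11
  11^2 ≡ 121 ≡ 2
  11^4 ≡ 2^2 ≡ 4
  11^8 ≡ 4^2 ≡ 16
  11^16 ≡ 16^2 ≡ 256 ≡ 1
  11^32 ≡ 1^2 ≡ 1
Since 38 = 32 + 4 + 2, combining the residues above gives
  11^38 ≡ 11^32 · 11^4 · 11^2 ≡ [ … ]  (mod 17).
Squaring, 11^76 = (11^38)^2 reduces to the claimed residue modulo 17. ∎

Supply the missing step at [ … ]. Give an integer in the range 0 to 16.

11^32 · 11^4 · 11^2 ≡ 1 · 4 · 2 = 8.
8 mod 17 = 8, so 11^38 ≡ 8 (mod 17).

8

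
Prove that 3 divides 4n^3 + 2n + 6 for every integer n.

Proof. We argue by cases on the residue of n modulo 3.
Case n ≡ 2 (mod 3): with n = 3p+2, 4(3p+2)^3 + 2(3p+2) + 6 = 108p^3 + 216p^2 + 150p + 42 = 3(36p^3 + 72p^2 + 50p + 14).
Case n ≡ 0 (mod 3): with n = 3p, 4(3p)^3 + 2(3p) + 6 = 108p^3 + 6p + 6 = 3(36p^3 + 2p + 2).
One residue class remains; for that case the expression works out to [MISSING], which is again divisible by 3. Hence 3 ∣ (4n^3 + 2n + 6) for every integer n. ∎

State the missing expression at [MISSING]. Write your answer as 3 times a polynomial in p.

3(36p^3 + 36p^2 + 14p + 4)

Only n ≡ 1 (mod 3) is unaccounted for. Put n = 3p+1:
4(3p+1)^3 + 2(3p+1) + 6 expands to 108p^3 + 108p^2 + 42p + 12,
and factoring out 3 leaves 3(36p^3 + 36p^2 + 14p + 4).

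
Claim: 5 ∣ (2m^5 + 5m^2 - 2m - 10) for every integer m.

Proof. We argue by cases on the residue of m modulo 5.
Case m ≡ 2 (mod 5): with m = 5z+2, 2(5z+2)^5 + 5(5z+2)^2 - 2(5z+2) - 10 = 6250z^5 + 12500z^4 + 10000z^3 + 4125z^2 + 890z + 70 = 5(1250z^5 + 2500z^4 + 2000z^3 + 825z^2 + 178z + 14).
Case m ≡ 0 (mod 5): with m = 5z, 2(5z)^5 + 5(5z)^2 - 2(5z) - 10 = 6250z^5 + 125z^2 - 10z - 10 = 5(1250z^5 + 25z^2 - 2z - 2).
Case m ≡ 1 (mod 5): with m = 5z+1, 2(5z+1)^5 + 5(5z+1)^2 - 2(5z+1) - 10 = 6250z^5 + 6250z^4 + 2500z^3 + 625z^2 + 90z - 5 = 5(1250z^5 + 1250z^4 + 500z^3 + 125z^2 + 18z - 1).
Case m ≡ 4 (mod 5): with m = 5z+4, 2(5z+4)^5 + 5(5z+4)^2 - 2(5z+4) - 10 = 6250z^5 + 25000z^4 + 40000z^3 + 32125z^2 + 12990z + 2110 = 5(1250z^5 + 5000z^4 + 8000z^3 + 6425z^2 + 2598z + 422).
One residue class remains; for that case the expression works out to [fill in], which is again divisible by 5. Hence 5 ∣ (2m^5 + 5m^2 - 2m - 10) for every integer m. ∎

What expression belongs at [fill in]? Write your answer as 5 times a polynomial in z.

5(1250z^5 + 3750z^4 + 4500z^3 + 2725z^2 + 838z + 103)

The residues treated are {2, 0, 1, 4}, so the missing case is m ≡ 3 (mod 5); write m = 5z+3.
Then 2(5z+3)^5 + 5(5z+3)^2 - 2(5z+3) - 10 = 6250z^5 + 18750z^4 + 22500z^3 + 13625z^2 + 4190z + 515 = 5(1250z^5 + 3750z^4 + 4500z^3 + 2725z^2 + 838z + 103).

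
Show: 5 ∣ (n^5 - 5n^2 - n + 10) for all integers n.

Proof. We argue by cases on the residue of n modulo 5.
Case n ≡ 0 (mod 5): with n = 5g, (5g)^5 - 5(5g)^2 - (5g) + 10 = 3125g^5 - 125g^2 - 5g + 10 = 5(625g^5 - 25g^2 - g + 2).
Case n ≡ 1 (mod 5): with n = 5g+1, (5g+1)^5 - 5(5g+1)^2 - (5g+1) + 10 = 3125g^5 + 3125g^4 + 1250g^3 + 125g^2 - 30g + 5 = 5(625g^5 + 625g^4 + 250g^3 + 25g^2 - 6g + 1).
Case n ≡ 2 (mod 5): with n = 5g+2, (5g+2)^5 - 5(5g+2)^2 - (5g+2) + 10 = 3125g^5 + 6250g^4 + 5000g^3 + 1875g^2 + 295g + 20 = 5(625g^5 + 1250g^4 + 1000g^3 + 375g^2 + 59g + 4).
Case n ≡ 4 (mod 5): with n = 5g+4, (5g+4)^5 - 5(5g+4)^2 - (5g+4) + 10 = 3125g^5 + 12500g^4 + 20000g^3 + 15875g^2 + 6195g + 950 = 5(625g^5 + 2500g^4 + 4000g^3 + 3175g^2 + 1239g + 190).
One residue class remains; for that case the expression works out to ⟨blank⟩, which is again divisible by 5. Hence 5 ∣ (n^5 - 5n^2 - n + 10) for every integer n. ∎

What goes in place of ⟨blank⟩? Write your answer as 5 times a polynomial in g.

Only n ≡ 3 (mod 5) is unaccounted for. Put n = 5g+3:
(5g+3)^5 - 5(5g+3)^2 - (5g+3) + 10 expands to 3125g^5 + 9375g^4 + 11250g^3 + 6625g^2 + 1870g + 205,
and factoring out 5 leaves 5(625g^5 + 1875g^4 + 2250g^3 + 1325g^2 + 374g + 41).

5(625g^5 + 1875g^4 + 2250g^3 + 1325g^2 + 374g + 41)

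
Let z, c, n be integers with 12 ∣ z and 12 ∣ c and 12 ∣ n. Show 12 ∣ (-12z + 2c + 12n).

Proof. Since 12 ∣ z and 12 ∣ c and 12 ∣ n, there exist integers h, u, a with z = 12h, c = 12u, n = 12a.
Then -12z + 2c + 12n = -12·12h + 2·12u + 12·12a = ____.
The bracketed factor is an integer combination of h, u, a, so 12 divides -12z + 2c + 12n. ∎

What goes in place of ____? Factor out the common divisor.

12(12a - 12h + 2u)

Each term has a factor of 12: -12·12h + 2·12u + 12·12a = 12·(12a - 12h + 2u).
Since 12a - 12h + 2u is an integer, 12 ∣ (-12z + 2c + 12n).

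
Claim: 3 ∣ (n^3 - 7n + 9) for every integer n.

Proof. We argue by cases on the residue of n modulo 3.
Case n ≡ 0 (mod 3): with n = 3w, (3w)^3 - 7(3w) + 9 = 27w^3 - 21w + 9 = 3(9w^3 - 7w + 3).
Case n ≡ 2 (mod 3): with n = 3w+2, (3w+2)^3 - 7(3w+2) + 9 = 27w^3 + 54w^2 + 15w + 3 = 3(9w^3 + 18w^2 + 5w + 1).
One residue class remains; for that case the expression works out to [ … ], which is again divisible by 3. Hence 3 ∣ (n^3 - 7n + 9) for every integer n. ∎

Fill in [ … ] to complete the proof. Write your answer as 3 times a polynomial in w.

Only n ≡ 1 (mod 3) is unaccounted for. Put n = 3w+1:
(3w+1)^3 - 7(3w+1) + 9 expands to 27w^3 + 27w^2 - 12w + 3,
and factoring out 3 leaves 3(9w^3 + 9w^2 - 4w + 1).

3(9w^3 + 9w^2 - 4w + 1)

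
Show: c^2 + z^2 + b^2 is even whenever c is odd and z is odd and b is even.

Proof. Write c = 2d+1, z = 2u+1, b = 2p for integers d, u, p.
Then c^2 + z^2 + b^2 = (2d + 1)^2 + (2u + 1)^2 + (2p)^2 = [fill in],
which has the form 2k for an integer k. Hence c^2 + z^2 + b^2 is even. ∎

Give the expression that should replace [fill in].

2(2d^2 + 2d + 2p^2 + 2u^2 + 2u + 1)

Expanding: (2d + 1)^2 + (2u + 1)^2 + (2p)^2 = 4d^2 + 4d + 4p^2 + 4u^2 + 4u + 2.
Every term is even; pulling out the factor of 2 gives 2(2d^2 + 2d + 2p^2 + 2u^2 + 2u + 1).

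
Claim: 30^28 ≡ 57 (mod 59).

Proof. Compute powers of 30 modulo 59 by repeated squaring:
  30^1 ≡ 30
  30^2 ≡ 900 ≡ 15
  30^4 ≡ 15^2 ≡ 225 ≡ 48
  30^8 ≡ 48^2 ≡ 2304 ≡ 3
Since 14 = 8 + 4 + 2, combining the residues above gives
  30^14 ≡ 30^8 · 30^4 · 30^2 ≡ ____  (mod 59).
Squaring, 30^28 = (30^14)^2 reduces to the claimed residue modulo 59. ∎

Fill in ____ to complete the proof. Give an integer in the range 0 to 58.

Multiply the listed residues: 3 · 48 · 15 = 144 → 2160.
Reducing modulo 59: 2160 = 36·59 + 36, so 30^14 ≡ 36.

36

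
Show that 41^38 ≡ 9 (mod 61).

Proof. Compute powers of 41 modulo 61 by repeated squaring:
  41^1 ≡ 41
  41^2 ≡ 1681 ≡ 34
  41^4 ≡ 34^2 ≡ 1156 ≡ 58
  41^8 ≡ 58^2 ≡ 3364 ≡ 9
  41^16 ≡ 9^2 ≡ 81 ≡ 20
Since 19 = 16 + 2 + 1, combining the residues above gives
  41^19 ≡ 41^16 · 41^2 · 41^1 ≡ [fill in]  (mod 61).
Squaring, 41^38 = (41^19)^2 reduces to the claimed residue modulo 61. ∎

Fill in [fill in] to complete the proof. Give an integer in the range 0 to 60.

3

Multiply the listed residues: 20 · 34 · 41 = 680 → 27880.
Reducing modulo 61: 27880 = 457·61 + 3, so 41^19 ≡ 3.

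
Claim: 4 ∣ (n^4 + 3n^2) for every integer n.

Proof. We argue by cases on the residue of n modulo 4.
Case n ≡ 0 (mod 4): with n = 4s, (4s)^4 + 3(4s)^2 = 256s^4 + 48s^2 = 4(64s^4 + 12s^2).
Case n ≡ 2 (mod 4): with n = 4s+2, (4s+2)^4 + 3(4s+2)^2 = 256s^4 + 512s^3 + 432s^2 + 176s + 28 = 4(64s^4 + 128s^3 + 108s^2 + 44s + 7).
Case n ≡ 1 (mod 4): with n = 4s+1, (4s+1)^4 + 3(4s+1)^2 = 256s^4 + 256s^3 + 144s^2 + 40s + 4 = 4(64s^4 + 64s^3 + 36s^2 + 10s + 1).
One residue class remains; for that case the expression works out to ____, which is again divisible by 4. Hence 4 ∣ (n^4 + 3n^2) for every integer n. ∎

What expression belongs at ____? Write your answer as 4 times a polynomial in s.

Only n ≡ 3 (mod 4) is unaccounted for. Put n = 4s+3:
(4s+3)^4 + 3(4s+3)^2 expands to 256s^4 + 768s^3 + 912s^2 + 504s + 108,
and factoring out 4 leaves 4(64s^4 + 192s^3 + 228s^2 + 126s + 27).

4(64s^4 + 192s^3 + 228s^2 + 126s + 27)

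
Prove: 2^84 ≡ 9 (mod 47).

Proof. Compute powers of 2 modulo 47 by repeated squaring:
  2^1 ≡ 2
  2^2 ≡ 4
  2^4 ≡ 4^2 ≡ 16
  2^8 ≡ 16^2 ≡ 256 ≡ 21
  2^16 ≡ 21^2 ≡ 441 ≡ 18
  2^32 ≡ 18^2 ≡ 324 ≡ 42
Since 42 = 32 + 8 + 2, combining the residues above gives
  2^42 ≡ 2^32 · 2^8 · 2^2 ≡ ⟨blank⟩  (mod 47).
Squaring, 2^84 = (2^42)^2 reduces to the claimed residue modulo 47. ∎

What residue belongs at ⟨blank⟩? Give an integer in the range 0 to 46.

2^32 · 2^8 · 2^2 ≡ 42 · 21 · 4 = 3528.
3528 mod 47 = 3, so 2^42 ≡ 3 (mod 47).

3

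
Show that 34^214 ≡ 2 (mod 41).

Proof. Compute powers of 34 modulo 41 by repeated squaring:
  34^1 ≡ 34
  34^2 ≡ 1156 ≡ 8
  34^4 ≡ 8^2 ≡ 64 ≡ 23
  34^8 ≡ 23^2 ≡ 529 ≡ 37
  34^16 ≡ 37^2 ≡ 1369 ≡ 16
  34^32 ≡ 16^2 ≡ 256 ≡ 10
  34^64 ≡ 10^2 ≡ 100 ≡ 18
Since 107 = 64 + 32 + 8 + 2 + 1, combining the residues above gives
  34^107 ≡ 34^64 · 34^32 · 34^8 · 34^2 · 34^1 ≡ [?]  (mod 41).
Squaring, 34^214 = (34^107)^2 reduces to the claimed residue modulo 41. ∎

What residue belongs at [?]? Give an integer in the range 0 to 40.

34^64 · 34^32 · 34^8 · 34^2 · 34^1 ≡ 18 · 10 · 37 · 8 · 34 = 1811520.
1811520 mod 41 = 17, so 34^107 ≡ 17 (mod 41).

17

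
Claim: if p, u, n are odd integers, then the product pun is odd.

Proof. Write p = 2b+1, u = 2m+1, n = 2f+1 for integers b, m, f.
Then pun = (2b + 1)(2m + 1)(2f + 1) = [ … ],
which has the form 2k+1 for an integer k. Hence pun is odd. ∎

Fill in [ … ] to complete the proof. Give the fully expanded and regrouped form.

(2b + 1)(2m + 1)(2f + 1) = 8bfm + 4bf + 4bm + 2b + 4fm + 2f + 2m + 1
= 2(4bfm + 2bf + 2bm + b + 2fm + f + m) + 1.
Since 4bfm + 2bf + 2bm + b + 2fm + f + m is an integer, the product is of the form 2k+1 for an integer k.

2(4bfm + 2bf + 2bm + b + 2fm + f + m) + 1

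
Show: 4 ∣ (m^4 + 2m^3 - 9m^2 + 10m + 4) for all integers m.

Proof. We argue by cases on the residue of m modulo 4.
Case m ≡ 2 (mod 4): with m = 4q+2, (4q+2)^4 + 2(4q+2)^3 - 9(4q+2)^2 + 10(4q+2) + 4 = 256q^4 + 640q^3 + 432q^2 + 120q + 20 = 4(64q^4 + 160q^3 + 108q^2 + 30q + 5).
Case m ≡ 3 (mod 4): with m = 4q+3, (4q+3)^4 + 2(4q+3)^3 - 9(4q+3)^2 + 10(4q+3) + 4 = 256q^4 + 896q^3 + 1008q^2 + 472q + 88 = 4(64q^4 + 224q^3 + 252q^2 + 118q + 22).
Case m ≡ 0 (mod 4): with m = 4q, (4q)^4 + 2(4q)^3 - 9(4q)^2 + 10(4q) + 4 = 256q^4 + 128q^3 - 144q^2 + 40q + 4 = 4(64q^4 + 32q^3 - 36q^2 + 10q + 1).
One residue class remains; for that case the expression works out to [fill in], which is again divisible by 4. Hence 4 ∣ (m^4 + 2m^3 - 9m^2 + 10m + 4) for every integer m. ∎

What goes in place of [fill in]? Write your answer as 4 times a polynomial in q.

Only m ≡ 1 (mod 4) is unaccounted for. Put m = 4q+1:
(4q+1)^4 + 2(4q+1)^3 - 9(4q+1)^2 + 10(4q+1) + 4 expands to 256q^4 + 384q^3 + 48q^2 + 8q + 8,
and factoring out 4 leaves 4(64q^4 + 96q^3 + 12q^2 + 2q + 2).

4(64q^4 + 96q^3 + 12q^2 + 2q + 2)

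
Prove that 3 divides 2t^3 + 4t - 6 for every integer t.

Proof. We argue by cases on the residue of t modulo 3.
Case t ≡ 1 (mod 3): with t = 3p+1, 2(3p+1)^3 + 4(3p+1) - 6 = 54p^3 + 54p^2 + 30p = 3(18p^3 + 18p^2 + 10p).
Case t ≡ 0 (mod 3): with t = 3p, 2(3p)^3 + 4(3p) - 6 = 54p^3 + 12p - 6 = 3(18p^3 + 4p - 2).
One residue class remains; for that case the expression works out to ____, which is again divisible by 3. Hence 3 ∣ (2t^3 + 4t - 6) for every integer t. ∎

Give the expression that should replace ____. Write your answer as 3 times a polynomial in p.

The residues treated are {1, 0}, so the missing case is t ≡ 2 (mod 3); write t = 3p+2.
Then 2(3p+2)^3 + 4(3p+2) - 6 = 54p^3 + 108p^2 + 84p + 18 = 3(18p^3 + 36p^2 + 28p + 6).

3(18p^3 + 36p^2 + 28p + 6)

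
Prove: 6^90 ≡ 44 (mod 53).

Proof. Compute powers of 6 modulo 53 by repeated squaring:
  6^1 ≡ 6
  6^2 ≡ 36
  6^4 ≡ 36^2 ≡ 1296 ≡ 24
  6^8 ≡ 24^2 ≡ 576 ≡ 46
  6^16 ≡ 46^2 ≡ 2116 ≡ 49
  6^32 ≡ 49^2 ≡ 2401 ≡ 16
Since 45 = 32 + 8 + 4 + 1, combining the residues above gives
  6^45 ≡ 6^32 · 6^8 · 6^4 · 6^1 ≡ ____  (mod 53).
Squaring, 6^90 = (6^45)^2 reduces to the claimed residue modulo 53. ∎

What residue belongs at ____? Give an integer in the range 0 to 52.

6^32 · 6^8 · 6^4 · 6^1 ≡ 16 · 46 · 24 · 6 = 105984.
105984 mod 53 = 37, so 6^45 ≡ 37 (mod 53).

37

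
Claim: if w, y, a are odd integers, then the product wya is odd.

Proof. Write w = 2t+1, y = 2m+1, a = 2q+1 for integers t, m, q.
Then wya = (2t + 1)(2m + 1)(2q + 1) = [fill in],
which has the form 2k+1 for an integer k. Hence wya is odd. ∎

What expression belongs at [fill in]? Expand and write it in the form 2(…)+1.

(2t + 1)(2m + 1)(2q + 1) = 8mqt + 4mq + 4mt + 2m + 4qt + 2q + 2t + 1
= 2(4mqt + 2mq + 2mt + m + 2qt + q + t) + 1.
Since 4mqt + 2mq + 2mt + m + 2qt + q + t is an integer, the product is of the form 2k+1 for an integer k.

2(4mqt + 2mq + 2mt + m + 2qt + q + t) + 1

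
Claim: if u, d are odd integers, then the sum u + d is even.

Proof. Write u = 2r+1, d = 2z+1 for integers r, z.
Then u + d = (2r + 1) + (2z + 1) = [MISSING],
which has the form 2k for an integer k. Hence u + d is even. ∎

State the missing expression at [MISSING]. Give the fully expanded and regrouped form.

2(r + z + 1)

Expanding: (2r + 1) + (2z + 1) = 2r + 2z + 2.
Every term is even; pulling out the factor of 2 gives 2(r + z + 1).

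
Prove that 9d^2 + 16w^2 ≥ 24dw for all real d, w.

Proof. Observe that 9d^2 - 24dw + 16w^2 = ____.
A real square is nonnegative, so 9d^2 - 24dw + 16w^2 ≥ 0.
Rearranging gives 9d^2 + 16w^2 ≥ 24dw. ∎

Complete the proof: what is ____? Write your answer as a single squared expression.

(3d - 4w)^2

9d^2 - 24dw + 16w^2 is a perfect-square trinomial: the outer terms are (3d)^2 and (4w)^2, and the cross term is -2·3d·4w.
So 9d^2 - 24dw + 16w^2 = (3d - 4w)^2 ≥ 0.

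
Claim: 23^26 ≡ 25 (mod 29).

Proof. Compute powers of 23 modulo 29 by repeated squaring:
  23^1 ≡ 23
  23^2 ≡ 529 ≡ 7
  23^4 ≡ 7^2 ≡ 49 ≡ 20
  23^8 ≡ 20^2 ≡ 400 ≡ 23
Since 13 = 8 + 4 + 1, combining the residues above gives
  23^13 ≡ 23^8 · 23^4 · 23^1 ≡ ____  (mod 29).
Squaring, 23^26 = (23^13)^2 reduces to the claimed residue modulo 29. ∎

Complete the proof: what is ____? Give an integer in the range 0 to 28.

23^8 · 23^4 · 23^1 ≡ 23 · 20 · 23 = 10580.
10580 mod 29 = 24, so 23^13 ≡ 24 (mod 29).

24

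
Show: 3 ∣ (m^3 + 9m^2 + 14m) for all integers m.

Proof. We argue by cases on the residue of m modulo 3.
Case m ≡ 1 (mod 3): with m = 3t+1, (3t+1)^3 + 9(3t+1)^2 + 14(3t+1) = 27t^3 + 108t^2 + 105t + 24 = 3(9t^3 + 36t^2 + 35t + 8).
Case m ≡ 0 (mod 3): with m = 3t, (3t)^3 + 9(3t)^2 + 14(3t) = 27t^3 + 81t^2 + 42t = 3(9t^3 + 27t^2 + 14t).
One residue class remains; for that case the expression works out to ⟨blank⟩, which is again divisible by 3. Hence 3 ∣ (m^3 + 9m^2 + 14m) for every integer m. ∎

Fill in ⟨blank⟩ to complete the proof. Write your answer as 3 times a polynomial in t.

3(9t^3 + 45t^2 + 62t + 24)

The residues treated are {1, 0}, so the missing case is m ≡ 2 (mod 3); write m = 3t+2.
Then (3t+2)^3 + 9(3t+2)^2 + 14(3t+2) = 27t^3 + 135t^2 + 186t + 72 = 3(9t^3 + 45t^2 + 62t + 24).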